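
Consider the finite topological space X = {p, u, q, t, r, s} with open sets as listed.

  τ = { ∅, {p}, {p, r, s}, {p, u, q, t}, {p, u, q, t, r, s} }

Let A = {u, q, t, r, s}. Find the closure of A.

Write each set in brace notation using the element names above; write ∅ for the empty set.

{u, q, t, r, s}

complement {p}; its interior {p}; cl(A) = X∖{p} = {u, q, t, r, s}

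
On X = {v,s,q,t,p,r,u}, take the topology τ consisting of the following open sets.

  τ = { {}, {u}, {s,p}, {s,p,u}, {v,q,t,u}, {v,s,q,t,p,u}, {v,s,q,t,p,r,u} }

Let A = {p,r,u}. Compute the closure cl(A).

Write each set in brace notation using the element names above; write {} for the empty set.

complement {v,s,q,t}; its interior {}; cl(A) = X∖{} = {v,s,q,t,p,r,u}

{v,s,q,t,p,r,u}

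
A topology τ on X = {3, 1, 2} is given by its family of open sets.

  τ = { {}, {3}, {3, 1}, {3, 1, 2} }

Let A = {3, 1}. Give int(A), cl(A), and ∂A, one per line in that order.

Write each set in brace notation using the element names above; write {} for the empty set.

opens ⊆ A: {}, {3}, {3, 1}; union → int = {3, 1}
complement {2}; its interior {}; cl(A) = X∖{} = {3, 1, 2}
boundary = {3, 1, 2} ∖ {3, 1} = {2}

int(A) = {3, 1}
cl(A)  = {3, 1, 2}
∂A     = {2}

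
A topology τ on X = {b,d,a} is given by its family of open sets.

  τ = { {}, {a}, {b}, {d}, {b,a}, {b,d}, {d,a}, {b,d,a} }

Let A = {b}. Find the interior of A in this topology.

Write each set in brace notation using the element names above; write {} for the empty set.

U open, U⊆A: {}, {b}. int(A) = ⋃ = {b}

{b}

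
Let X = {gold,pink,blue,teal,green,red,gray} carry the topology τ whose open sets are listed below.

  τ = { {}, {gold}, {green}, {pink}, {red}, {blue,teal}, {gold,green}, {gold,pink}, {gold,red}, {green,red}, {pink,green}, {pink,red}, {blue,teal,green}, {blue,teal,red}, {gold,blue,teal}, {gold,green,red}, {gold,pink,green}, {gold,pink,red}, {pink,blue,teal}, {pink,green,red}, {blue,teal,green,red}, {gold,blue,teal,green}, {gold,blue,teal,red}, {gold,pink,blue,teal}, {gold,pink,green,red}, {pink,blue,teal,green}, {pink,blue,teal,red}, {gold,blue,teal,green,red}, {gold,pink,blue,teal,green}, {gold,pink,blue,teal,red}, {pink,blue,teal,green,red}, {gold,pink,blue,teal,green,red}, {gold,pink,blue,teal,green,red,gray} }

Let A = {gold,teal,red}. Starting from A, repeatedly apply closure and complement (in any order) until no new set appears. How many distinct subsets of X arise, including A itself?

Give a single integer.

complement {pink,blue,green,gray}; its interior {pink,green}; cl(A) = X∖{pink,green} = {gold,blue,teal,red,gray}
With k = closure, c = complement:
  1. A     = {gold,teal,red}
  2. kA    = {gold,blue,teal,red,gray}
  3. cA    = {pink,blue,green,gray}
  4. ckA   = {pink,green}
  5. kcA   = {pink,blue,teal,green,gray}
  6. kckA  = {pink,green,gray}
  7. ckcA  = {gold,red}
  8. ckckA = {gold,blue,teal,red}
  9. kckcA = {gold,red,gray}
  10. ckckcA = {pink,blue,teal,green}
k, c of each give nothing new

10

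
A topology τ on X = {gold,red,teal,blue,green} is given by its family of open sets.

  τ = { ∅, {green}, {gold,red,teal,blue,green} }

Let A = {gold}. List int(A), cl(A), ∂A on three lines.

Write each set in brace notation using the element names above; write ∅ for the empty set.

int(A) = ∅
cl(A)  = {gold,red,teal,blue}
∂A     = {gold,red,teal,blue}

U open, U⊆A: ∅. int(A) = ⋃ = ∅
X∖A={red,teal,blue,green}, int(X∖A)={green}, hence cl(A)={gold,red,teal,blue}
∂A: remove int from cl → {gold,red,teal,blue}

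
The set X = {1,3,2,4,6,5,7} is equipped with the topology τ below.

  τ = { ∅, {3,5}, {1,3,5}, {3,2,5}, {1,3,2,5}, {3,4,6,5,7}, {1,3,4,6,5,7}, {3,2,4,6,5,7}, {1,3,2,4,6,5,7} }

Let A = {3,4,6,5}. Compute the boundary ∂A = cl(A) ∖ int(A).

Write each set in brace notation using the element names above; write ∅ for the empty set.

{1,2,4,6,7}

opens ⊆ A: ∅, {3,5}; union → int = {3,5}
complement {1,2,7}; its interior ∅; cl(A) = X∖∅ = {1,3,2,4,6,5,7}
boundary = {1,3,2,4,6,5,7} ∖ {3,5} = {1,2,4,6,7}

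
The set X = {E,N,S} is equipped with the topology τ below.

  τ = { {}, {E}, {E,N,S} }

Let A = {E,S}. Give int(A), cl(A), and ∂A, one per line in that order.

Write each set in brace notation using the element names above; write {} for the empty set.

interior: largest open inside A is {E} (from {}, {E})
cl via duality: int({N}) = {}, so X∖{} = {E,N,S}
cl∖int = {N,S}

int(A) = {E}
cl(A)  = {E,N,S}
∂A     = {N,S}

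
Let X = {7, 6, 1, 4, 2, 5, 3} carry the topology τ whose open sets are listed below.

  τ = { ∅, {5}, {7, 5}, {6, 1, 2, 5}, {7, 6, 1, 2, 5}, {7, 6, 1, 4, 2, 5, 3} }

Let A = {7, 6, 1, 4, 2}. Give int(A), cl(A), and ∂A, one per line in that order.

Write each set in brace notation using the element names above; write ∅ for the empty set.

open subsets of A: ∅; so int(A) = ∅
closure: X∖int(X∖A) = X∖{5} = {7, 6, 1, 4, 2, 3}
∂A = {7, 6, 1, 4, 2, 3} minus ∅ = {7, 6, 1, 4, 2, 3}

int(A) = ∅
cl(A)  = {7, 6, 1, 4, 2, 3}
∂A     = {7, 6, 1, 4, 2, 3}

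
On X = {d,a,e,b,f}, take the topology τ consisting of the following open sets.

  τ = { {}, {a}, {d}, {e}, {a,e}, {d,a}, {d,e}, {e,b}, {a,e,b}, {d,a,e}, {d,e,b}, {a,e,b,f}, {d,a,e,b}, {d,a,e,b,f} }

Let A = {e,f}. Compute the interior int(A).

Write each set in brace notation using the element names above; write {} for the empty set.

interior: largest open inside A is {e} (from {}, {e})

{e}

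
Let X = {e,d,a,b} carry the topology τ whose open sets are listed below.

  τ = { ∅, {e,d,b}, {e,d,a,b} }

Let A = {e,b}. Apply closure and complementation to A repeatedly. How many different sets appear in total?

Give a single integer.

4

closure: X∖int(X∖A) = X∖∅ = {e,d,a,b}
Let k=closure and c=complement:
  1. A     = {e,b}
  2. kA    = {e,d,a,b}
  3. cA    = {d,a}
  4. ckA   = ∅
— saturated at 4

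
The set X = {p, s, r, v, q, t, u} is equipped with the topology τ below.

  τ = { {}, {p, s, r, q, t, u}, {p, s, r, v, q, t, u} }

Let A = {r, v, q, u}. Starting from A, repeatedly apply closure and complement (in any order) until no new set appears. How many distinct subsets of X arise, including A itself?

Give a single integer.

closure: X∖int(X∖A) = X∖{} = {p, s, r, v, q, t, u}
Let k=closure and c=complement:
  1. A     = {r, v, q, u}
  2. kA    = {p, s, r, v, q, t, u}
  3. cA    = {p, s, t}
  4. ckA   = {}
— saturated at 4

4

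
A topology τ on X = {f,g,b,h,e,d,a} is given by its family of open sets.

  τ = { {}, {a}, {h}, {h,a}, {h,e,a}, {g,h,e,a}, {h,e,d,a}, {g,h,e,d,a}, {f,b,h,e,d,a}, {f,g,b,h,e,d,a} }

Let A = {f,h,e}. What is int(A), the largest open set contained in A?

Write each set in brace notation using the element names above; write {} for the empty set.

U open, U⊆A: {}, {h}. int(A) = ⋃ = {h}

{h}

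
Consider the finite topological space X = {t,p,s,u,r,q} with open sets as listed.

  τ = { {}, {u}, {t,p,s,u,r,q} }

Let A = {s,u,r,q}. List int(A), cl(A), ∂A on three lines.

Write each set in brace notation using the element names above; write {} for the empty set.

open subsets of A: {}, {u}; so int(A) = {u}
closure: X∖int(X∖A) = X∖{} = {t,p,s,u,r,q}
∂A = {t,p,s,u,r,q} minus {u} = {t,p,s,r,q}

int(A) = {u}
cl(A)  = {t,p,s,u,r,q}
∂A     = {t,p,s,r,q}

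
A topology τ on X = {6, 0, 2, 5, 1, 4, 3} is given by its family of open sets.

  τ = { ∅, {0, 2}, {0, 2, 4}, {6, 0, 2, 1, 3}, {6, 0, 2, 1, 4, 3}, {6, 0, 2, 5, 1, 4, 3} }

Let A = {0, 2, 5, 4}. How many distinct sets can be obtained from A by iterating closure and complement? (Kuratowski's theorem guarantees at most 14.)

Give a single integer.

X∖A={6, 1, 3}, int(X∖A)=∅, hence cl(A)={6, 0, 2, 5, 1, 4, 3}
Orbit (k=closure, c=complement):
  1. A     = {0, 2, 5, 4}
  2. kA    = {6, 0, 2, 5, 1, 4, 3}
  3. cA    = {6, 1, 3}
  4. ckA   = ∅
  5. kcA   = {6, 5, 1, 3}
  6. ckcA  = {0, 2, 4}
(closed under both — stop)

6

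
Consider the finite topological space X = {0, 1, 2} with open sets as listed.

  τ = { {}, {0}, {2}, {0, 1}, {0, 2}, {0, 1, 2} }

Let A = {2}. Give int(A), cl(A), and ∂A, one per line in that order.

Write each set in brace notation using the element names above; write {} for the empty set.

open subsets of A: {}, {2}; so int(A) = {2}
closure: X∖int(X∖A) = X∖{0, 1} = {2}
∂A = {2} minus {2} = {}

int(A) = {2}
cl(A)  = {2}
∂A     = {}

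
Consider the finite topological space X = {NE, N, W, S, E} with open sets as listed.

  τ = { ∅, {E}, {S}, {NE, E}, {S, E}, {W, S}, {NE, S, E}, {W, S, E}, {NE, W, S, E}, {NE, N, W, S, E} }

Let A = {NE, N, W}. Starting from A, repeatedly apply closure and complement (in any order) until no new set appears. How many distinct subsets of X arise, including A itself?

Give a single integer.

4

cl via duality: int({S, E}) = {S, E}, so X∖{S, E} = {NE, N, W}
Write k for closure, c for complement:
  1. A     = {NE, N, W}
  2. cA    = {S, E}
  3. kcA   = {NE, N, W, S, E}
  4. ckcA  = ∅
applying k or c yields no new set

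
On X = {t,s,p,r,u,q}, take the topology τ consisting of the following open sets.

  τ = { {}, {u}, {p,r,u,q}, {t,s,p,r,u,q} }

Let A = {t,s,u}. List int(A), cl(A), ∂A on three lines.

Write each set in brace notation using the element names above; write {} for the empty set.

interior: largest open inside A is {u} (from {}, {u})
cl via duality: int({p,r,q}) = {}, so X∖{} = {t,s,p,r,u,q}
cl∖int = {t,s,p,r,q}

int(A) = {u}
cl(A)  = {t,s,p,r,u,q}
∂A     = {t,s,p,r,q}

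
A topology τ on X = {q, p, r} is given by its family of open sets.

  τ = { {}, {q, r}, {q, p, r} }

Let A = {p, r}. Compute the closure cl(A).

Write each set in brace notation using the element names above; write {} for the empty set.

{q, p, r}

X∖A={q}, int(X∖A)={}, hence cl(A)={q, p, r}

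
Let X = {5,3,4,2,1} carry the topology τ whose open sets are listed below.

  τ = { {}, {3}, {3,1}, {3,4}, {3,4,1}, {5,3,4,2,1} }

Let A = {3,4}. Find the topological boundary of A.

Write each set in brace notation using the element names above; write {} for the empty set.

{5,2,1}

U open, U⊆A: {}, {3}, {3,4}. int(A) = ⋃ = {3,4}
X∖A={5,2,1}, int(X∖A)={}, hence cl(A)={5,3,4,2,1}
∂A: remove int from cl → {5,2,1}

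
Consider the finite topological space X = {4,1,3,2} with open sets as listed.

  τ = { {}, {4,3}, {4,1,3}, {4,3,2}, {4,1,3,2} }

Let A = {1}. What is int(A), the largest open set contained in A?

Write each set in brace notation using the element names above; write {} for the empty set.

open subsets of A: {}; so int(A) = {}

{}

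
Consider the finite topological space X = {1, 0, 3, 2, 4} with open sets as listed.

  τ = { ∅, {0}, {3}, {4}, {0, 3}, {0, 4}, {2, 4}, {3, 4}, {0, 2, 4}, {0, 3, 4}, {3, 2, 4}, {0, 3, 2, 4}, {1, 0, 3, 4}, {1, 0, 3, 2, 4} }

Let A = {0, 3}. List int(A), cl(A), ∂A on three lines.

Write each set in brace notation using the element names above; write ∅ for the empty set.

opens ⊆ A: ∅, {0}, {3}, {0, 3}; union → int = {0, 3}
complement {1, 2, 4}; its interior {2, 4}; cl(A) = X∖{2, 4} = {1, 0, 3}
boundary = {1, 0, 3} ∖ {0, 3} = {1}

int(A) = {0, 3}
cl(A)  = {1, 0, 3}
∂A     = {1}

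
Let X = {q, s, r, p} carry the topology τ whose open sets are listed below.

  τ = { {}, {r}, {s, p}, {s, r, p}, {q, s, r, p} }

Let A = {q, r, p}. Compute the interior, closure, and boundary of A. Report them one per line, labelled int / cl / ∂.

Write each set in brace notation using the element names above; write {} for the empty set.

opens ⊆ A: {}, {r}; union → int = {r}
complement {s}; its interior {}; cl(A) = X∖{} = {q, s, r, p}
boundary = {q, s, r, p} ∖ {r} = {q, s, p}

int(A) = {r}
cl(A)  = {q, s, r, p}
∂A     = {q, s, p}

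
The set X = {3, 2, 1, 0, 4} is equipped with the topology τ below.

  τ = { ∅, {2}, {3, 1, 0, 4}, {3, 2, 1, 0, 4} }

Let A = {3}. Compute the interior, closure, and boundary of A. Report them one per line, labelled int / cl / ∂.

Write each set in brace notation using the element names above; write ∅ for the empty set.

int(A) = ∅
cl(A)  = {3, 1, 0, 4}
∂A     = {3, 1, 0, 4}

U open, U⊆A: ∅. int(A) = ⋃ = ∅
X∖A={2, 1, 0, 4}, int(X∖A)={2}, hence cl(A)={3, 1, 0, 4}
∂A: remove int from cl → {3, 1, 0, 4}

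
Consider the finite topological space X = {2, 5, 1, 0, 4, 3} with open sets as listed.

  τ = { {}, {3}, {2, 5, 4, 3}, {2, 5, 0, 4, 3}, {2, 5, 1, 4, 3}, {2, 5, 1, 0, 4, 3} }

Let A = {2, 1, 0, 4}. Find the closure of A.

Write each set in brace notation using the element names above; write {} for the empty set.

{2, 5, 1, 0, 4}

X∖A={5, 3}, int(X∖A)={3}, hence cl(A)={2, 5, 1, 0, 4}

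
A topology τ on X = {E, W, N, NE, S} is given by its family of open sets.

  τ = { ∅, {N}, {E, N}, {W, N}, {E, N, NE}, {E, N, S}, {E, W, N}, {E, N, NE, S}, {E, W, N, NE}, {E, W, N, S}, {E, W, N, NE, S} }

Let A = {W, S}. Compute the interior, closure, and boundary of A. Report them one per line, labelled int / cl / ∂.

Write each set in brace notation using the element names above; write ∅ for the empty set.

U open, U⊆A: ∅. int(A) = ⋃ = ∅
X∖A={E, N, NE}, int(X∖A)={E, N, NE}, hence cl(A)={W, S}
∂A: remove int from cl → {W, S}

int(A) = ∅
cl(A)  = {W, S}
∂A     = {W, S}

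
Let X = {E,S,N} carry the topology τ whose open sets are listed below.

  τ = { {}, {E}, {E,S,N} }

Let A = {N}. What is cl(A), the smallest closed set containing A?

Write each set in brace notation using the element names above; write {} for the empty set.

{S,N}

closure: X∖int(X∖A) = X∖{E} = {S,N}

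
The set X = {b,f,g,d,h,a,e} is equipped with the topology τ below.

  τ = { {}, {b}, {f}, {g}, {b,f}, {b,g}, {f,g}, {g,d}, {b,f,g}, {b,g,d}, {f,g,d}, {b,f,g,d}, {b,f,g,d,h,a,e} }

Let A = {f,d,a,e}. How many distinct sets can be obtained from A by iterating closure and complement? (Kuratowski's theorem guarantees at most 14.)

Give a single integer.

8

closure: X∖int(X∖A) = X∖{b,g} = {f,d,h,a,e}
Let k=closure and c=complement:
  1. A     = {f,d,a,e}
  2. kA    = {f,d,h,a,e}
  3. cA    = {b,g,h}
  4. ckA   = {b,g}
  5. kcA   = {b,g,d,h,a,e}
  6. ckcA  = {f}
  7. kckcA = {f,h,a,e}
  8. ckckcA = {b,g,d}
— saturated at 8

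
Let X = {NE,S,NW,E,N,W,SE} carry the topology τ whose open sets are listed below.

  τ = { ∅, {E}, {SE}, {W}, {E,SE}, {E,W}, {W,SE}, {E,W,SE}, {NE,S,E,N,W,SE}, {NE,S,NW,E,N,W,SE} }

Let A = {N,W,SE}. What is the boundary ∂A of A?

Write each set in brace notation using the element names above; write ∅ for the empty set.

{NE,S,NW,N}

opens ⊆ A: ∅, {W}, {SE}, {W,SE}; union → int = {W,SE}
complement {NE,S,NW,E}; its interior {E}; cl(A) = X∖{E} = {NE,S,NW,N,W,SE}
boundary = {NE,S,NW,N,W,SE} ∖ {W,SE} = {NE,S,NW,N}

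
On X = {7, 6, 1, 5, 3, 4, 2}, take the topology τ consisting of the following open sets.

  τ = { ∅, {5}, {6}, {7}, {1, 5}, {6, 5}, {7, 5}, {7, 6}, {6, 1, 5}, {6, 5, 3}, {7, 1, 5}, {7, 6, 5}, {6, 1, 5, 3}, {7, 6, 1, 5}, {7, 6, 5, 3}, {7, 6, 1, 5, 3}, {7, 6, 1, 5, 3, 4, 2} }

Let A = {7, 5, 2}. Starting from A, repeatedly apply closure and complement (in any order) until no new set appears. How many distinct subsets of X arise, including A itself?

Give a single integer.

X∖A={6, 1, 3, 4}, int(X∖A)={6}, hence cl(A)={7, 1, 5, 3, 4, 2}
Orbit (k=closure, c=complement):
  1. A     = {7, 5, 2}
  2. kA    = {7, 1, 5, 3, 4, 2}
  3. cA    = {6, 1, 3, 4}
  4. ckA   = {6}
  5. kcA   = {6, 1, 3, 4, 2}
  6. kckA  = {6, 3, 4, 2}
  7. ckcA  = {7, 5}
  8. ckckA = {7, 1, 5}
(closed under both — stop)

8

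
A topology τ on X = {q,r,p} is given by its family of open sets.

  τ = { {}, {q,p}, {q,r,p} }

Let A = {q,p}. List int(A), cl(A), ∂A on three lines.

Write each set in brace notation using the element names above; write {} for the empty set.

int(A) = {q,p}
cl(A)  = {q,r,p}
∂A     = {r}

open subsets of A: {}, {q,p}; so int(A) = {q,p}
closure: X∖int(X∖A) = X∖{} = {q,r,p}
∂A = {q,r,p} minus {q,p} = {r}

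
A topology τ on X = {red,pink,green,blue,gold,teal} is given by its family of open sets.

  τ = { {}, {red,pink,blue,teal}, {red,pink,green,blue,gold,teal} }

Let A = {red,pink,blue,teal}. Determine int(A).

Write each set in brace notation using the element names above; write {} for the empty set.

{red,pink,blue,teal}

interior: largest open inside A is {red,pink,blue,teal} (from {}, {red,pink,blue,teal})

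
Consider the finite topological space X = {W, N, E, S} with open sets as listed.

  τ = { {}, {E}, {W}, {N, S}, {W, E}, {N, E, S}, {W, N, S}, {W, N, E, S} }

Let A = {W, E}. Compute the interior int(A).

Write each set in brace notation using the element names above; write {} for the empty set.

open subsets of A: {}, {E}, {W}, {W, E}; so int(A) = {W, E}

{W, E}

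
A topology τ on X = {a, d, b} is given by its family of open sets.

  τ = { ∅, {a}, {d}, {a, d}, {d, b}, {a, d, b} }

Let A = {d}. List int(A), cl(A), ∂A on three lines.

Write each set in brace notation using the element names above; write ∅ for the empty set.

int(A) = {d}
cl(A)  = {d, b}
∂A     = {b}

opens ⊆ A: ∅, {d}; union → int = {d}
complement {a, b}; its interior {a}; cl(A) = X∖{a} = {d, b}
boundary = {d, b} ∖ {d} = {b}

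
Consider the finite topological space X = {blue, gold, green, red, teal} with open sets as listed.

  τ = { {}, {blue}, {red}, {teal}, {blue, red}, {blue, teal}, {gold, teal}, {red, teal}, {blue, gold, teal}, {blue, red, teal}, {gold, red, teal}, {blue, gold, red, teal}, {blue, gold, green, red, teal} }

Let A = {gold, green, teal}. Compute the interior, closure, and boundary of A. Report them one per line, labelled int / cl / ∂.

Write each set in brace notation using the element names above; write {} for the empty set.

U open, U⊆A: {}, {teal}, {gold, teal}. int(A) = ⋃ = {gold, teal}
X∖A={blue, red}, int(X∖A)={blue, red}, hence cl(A)={gold, green, teal}
∂A: remove int from cl → {green}

int(A) = {gold, teal}
cl(A)  = {gold, green, teal}
∂A     = {green}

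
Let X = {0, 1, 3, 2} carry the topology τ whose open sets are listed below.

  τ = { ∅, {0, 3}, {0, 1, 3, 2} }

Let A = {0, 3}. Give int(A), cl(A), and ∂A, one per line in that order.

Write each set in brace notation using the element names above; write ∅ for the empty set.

int(A) = {0, 3}
cl(A)  = {0, 1, 3, 2}
∂A     = {1, 2}

opens ⊆ A: ∅, {0, 3}; union → int = {0, 3}
complement {1, 2}; its interior ∅; cl(A) = X∖∅ = {0, 1, 3, 2}
boundary = {0, 1, 3, 2} ∖ {0, 3} = {1, 2}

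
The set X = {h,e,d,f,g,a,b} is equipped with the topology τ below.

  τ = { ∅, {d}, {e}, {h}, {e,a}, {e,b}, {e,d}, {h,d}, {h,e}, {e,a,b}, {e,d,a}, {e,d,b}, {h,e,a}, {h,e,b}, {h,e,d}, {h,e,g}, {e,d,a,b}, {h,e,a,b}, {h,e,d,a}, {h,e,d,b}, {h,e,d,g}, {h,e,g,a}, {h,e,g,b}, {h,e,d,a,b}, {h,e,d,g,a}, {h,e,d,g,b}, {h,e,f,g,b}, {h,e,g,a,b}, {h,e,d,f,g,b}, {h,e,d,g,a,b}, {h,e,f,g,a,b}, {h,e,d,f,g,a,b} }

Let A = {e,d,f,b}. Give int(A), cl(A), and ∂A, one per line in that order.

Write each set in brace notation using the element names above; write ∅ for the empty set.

interior: largest open inside A is {e,d,b} (from ∅, {e}, {d}, {e,d}, {e,b}, {e,d,b})
cl via duality: int({h,g,a}) = {h}, so X∖{h} = {e,d,f,g,a,b}
cl∖int = {f,g,a}

int(A) = {e,d,b}
cl(A)  = {e,d,f,g,a,b}
∂A     = {f,g,a}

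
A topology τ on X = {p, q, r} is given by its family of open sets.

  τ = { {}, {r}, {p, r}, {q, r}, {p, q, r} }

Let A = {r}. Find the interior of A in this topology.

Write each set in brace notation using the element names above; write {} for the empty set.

{r}

interior: largest open inside A is {r} (from {}, {r})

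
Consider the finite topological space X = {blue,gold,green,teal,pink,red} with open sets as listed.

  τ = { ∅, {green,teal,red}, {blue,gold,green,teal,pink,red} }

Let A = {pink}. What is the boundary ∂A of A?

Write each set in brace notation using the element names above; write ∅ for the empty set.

open subsets of A: ∅; so int(A) = ∅
closure: X∖int(X∖A) = X∖{green,teal,red} = {blue,gold,pink}
∂A = {blue,gold,pink} minus ∅ = {blue,gold,pink}

{blue,gold,pink}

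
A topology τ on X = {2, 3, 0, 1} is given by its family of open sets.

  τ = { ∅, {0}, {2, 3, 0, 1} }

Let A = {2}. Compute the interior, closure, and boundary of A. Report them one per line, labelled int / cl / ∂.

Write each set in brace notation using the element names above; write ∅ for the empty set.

interior: largest open inside A is ∅ (from ∅)
cl via duality: int({3, 0, 1}) = {0}, so X∖{0} = {2, 3, 1}
cl∖int = {2, 3, 1}

int(A) = ∅
cl(A)  = {2, 3, 1}
∂A     = {2, 3, 1}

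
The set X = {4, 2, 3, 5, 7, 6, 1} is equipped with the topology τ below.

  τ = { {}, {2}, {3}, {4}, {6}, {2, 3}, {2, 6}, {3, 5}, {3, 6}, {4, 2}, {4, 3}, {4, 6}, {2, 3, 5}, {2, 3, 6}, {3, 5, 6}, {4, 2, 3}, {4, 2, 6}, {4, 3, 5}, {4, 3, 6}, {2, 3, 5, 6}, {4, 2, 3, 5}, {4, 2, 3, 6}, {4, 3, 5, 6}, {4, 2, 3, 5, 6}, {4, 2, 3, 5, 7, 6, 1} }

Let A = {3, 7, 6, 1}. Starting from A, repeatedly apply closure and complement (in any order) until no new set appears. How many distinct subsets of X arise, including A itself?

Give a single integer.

8

complement {4, 2, 5}; its interior {4, 2}; cl(A) = X∖{4, 2} = {3, 5, 7, 6, 1}
With k = closure, c = complement:
  1. A     = {3, 7, 6, 1}
  2. kA    = {3, 5, 7, 6, 1}
  3. cA    = {4, 2, 5}
  4. ckA   = {4, 2}
  5. kcA   = {4, 2, 5, 7, 1}
  6. kckA  = {4, 2, 7, 1}
  7. ckcA  = {3, 6}
  8. ckckA = {3, 5, 6}
k, c of each give nothing new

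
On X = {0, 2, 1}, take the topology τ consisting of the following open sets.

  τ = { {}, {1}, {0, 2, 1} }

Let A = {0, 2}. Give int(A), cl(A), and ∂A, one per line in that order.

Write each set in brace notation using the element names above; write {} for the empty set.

U open, U⊆A: {}. int(A) = ⋃ = {}
X∖A={1}, int(X∖A)={1}, hence cl(A)={0, 2}
∂A: remove int from cl → {0, 2}

int(A) = {}
cl(A)  = {0, 2}
∂A     = {0, 2}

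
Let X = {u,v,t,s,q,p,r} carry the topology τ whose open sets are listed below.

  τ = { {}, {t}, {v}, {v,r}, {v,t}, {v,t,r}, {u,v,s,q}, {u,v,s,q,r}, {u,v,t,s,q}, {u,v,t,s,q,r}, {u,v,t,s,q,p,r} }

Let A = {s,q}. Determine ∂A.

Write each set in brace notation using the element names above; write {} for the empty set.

{u,s,q,p}

open subsets of A: {}; so int(A) = {}
closure: X∖int(X∖A) = X∖{v,t,r} = {u,s,q,p}
∂A = {u,s,q,p} minus {} = {u,s,q,p}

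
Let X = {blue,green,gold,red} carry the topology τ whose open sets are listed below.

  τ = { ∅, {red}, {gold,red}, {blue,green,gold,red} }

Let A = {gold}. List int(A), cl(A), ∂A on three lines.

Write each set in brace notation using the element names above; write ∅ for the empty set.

int(A) = ∅
cl(A)  = {blue,green,gold}
∂A     = {blue,green,gold}

interior: largest open inside A is ∅ (from ∅)
cl via duality: int({blue,green,red}) = {red}, so X∖{red} = {blue,green,gold}
cl∖int = {blue,green,gold}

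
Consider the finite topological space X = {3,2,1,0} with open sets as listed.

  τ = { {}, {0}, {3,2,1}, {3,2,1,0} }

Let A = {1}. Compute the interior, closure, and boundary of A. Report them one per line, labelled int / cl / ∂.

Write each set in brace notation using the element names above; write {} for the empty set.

open subsets of A: {}; so int(A) = {}
closure: X∖int(X∖A) = X∖{0} = {3,2,1}
∂A = {3,2,1} minus {} = {3,2,1}

int(A) = {}
cl(A)  = {3,2,1}
∂A     = {3,2,1}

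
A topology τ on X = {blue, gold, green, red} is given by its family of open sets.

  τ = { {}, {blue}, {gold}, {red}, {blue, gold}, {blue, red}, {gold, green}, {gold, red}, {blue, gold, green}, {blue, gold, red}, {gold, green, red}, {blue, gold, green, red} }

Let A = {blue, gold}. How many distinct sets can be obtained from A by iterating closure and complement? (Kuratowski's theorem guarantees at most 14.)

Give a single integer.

4

closure: X∖int(X∖A) = X∖{red} = {blue, gold, green}
Let k=closure and c=complement:
  1. A     = {blue, gold}
  2. kA    = {blue, gold, green}
  3. cA    = {green, red}
  4. ckA   = {red}
— saturated at 4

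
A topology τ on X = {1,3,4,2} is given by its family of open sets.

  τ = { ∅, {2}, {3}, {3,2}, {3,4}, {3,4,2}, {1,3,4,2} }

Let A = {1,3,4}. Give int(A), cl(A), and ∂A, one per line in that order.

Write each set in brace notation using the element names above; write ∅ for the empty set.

int(A) = {3,4}
cl(A)  = {1,3,4}
∂A     = {1}

open subsets of A: ∅, {3}, {3,4}; so int(A) = {3,4}
closure: X∖int(X∖A) = X∖{2} = {1,3,4}
∂A = {1,3,4} minus {3,4} = {1}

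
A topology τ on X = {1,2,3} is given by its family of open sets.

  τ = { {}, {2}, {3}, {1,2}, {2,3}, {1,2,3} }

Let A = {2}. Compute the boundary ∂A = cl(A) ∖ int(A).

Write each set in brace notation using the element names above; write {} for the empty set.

{1}

U open, U⊆A: {}, {2}. int(A) = ⋃ = {2}
X∖A={1,3}, int(X∖A)={3}, hence cl(A)={1,2}
∂A: remove int from cl → {1}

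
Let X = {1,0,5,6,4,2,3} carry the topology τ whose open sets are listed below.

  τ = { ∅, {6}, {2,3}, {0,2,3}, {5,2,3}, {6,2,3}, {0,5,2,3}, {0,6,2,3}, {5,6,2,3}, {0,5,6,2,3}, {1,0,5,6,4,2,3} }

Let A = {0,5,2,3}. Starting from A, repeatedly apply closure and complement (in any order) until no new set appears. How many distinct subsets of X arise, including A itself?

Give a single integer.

4

X∖A={1,6,4}, int(X∖A)={6}, hence cl(A)={1,0,5,4,2,3}
Orbit (k=closure, c=complement):
  1. A     = {0,5,2,3}
  2. kA    = {1,0,5,4,2,3}
  3. cA    = {1,6,4}
  4. ckA   = {6}
(closed under both — stop)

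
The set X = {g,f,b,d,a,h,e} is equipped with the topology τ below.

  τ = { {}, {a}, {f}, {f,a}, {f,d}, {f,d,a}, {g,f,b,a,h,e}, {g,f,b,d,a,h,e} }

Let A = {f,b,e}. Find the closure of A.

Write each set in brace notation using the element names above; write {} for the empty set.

closure: X∖int(X∖A) = X∖{a} = {g,f,b,d,h,e}

{g,f,b,d,h,e}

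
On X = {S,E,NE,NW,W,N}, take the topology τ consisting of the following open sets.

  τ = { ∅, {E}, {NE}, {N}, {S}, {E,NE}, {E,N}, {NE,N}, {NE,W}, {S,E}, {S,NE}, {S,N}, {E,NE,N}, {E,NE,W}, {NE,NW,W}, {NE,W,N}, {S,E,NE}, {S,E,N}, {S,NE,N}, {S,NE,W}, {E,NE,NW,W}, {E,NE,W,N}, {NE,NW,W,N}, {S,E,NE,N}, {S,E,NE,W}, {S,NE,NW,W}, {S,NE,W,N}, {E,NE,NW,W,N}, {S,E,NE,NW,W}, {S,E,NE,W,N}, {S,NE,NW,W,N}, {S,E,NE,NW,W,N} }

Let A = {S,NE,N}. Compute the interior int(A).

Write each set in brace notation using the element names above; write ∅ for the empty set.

{S,NE,N}

U open, U⊆A: ∅, {N}, {S}, {NE}, {S,NE}, {S,N}, {NE,N}, {S,NE,N}. int(A) = ⋃ = {S,NE,N}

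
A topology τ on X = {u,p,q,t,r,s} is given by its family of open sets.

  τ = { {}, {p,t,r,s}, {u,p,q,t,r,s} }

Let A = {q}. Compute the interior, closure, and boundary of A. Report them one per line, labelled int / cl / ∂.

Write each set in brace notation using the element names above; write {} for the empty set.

open subsets of A: {}; so int(A) = {}
closure: X∖int(X∖A) = X∖{p,t,r,s} = {u,q}
∂A = {u,q} minus {} = {u,q}

int(A) = {}
cl(A)  = {u,q}
∂A     = {u,q}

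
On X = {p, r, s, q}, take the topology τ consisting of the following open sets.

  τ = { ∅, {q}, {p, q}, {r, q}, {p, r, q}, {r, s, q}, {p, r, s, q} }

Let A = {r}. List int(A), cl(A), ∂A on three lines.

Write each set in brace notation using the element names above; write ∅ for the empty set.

int(A) = ∅
cl(A)  = {r, s}
∂A     = {r, s}

U open, U⊆A: ∅. int(A) = ⋃ = ∅
X∖A={p, s, q}, int(X∖A)={p, q}, hence cl(A)={r, s}
∂A: remove int from cl → {r, s}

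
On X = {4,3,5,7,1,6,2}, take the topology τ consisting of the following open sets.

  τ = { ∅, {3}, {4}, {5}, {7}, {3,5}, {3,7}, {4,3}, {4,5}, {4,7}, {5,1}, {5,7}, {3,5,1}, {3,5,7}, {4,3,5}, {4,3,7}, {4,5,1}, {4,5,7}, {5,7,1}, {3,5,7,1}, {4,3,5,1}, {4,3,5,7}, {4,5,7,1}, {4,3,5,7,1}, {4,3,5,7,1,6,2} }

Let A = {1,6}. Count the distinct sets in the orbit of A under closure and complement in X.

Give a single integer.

6

X∖A={4,3,5,7,2}, int(X∖A)={4,3,5,7}, hence cl(A)={1,6,2}
Orbit (k=closure, c=complement):
  1. A     = {1,6}
  2. kA    = {1,6,2}
  3. cA    = {4,3,5,7,2}
  4. ckA   = {4,3,5,7}
  5. kcA   = {4,3,5,7,1,6,2}
  6. ckcA  = ∅
(closed under both — stop)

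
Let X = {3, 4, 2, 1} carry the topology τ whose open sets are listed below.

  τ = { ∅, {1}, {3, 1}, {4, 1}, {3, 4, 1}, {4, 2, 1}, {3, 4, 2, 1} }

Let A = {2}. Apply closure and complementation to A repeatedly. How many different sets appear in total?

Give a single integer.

complement {3, 4, 1}; its interior {3, 4, 1}; cl(A) = X∖{3, 4, 1} = {2}
With k = closure, c = complement:
  1. A     = {2}
  2. cA    = {3, 4, 1}
  3. kcA   = {3, 4, 2, 1}
  4. ckcA  = ∅
k, c of each give nothing new

4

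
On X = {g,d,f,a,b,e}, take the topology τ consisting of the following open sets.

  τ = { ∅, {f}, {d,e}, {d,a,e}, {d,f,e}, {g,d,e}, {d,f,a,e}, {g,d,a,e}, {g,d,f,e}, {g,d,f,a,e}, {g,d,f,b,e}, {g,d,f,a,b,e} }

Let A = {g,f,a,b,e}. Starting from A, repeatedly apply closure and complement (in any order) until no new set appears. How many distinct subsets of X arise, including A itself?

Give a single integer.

cl via duality: int({d}) = ∅, so X∖∅ = {g,d,f,a,b,e}
Write k for closure, c for complement:
  1. A     = {g,f,a,b,e}
  2. kA    = {g,d,f,a,b,e}
  3. cA    = {d}
  4. ckA   = ∅
  5. kcA   = {g,d,a,b,e}
  6. ckcA  = {f}
  7. kckcA = {f,b}
  8. ckckcA = {g,d,a,e}
applying k or c yields no new set

8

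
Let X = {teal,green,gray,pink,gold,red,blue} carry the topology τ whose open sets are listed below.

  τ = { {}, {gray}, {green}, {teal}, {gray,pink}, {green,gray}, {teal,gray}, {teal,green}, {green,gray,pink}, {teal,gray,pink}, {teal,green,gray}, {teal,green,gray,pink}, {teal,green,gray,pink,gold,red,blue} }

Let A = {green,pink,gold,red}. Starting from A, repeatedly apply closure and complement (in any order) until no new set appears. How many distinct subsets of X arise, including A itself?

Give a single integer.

8

complement {teal,gray,blue}; its interior {teal,gray}; cl(A) = X∖{teal,gray} = {green,pink,gold,red,blue}
With k = closure, c = complement:
  1. A     = {green,pink,gold,red}
  2. kA    = {green,pink,gold,red,blue}
  3. cA    = {teal,gray,blue}
  4. ckA   = {teal,gray}
  5. kcA   = {teal,gray,pink,gold,red,blue}
  6. ckcA  = {green}
  7. kckcA = {green,gold,red,blue}
  8. ckckcA = {teal,gray,pink}
k, c of each give nothing new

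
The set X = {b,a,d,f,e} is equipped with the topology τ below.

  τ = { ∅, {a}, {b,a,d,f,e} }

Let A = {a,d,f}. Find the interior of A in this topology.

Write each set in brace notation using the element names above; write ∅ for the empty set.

opens ⊆ A: ∅, {a}; union → int = {a}

{a}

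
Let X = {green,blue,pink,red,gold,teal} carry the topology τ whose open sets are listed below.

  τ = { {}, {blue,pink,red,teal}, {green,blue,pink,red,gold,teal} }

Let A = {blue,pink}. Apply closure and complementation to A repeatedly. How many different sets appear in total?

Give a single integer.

4

X∖A={green,red,gold,teal}, int(X∖A)={}, hence cl(A)={green,blue,pink,red,gold,teal}
Orbit (k=closure, c=complement):
  1. A     = {blue,pink}
  2. kA    = {green,blue,pink,red,gold,teal}
  3. cA    = {green,red,gold,teal}
  4. ckA   = {}
(closed under both — stop)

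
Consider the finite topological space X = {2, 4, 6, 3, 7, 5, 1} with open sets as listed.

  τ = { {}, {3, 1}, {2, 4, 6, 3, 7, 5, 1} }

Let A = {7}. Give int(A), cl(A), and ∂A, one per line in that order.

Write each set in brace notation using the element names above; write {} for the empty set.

int(A) = {}
cl(A)  = {2, 4, 6, 7, 5}
∂A     = {2, 4, 6, 7, 5}

U open, U⊆A: {}. int(A) = ⋃ = {}
X∖A={2, 4, 6, 3, 5, 1}, int(X∖A)={3, 1}, hence cl(A)={2, 4, 6, 7, 5}
∂A: remove int from cl → {2, 4, 6, 7, 5}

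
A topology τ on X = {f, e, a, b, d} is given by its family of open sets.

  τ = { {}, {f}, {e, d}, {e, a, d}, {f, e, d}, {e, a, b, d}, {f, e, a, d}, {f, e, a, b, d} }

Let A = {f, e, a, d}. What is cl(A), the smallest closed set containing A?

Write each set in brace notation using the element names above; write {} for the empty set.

{f, e, a, b, d}

cl via duality: int({b}) = {}, so X∖{} = {f, e, a, b, d}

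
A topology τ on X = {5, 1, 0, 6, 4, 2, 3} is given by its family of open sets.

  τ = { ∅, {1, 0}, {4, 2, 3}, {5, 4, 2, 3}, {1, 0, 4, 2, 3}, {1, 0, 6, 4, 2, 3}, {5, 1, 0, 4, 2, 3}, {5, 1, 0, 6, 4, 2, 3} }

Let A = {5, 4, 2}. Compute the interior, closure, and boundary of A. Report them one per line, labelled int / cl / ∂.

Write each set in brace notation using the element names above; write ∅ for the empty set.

int(A) = ∅
cl(A)  = {5, 6, 4, 2, 3}
∂A     = {5, 6, 4, 2, 3}

U open, U⊆A: ∅. int(A) = ⋃ = ∅
X∖A={1, 0, 6, 3}, int(X∖A)={1, 0}, hence cl(A)={5, 6, 4, 2, 3}
∂A: remove int from cl → {5, 6, 4, 2, 3}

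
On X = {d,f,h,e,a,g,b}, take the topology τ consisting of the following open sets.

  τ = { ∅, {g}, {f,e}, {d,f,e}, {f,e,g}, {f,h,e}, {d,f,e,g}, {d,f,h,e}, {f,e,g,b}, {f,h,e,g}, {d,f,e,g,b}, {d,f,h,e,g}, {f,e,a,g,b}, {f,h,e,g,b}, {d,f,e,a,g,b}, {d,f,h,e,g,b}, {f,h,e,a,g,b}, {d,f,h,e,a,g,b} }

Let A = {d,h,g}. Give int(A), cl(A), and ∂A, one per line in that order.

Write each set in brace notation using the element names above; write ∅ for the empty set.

interior: largest open inside A is {g} (from ∅, {g})
cl via duality: int({f,e,a,b}) = {f,e}, so X∖{f,e} = {d,h,a,g,b}
cl∖int = {d,h,a,b}

int(A) = {g}
cl(A)  = {d,h,a,g,b}
∂A     = {d,h,a,b}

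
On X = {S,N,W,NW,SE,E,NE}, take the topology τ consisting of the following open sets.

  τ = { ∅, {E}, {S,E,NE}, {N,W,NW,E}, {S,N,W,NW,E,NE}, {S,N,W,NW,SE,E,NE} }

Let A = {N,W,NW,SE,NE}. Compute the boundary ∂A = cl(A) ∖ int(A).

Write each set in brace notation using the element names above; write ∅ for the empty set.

interior: largest open inside A is ∅ (from ∅)
cl via duality: int({S,E}) = {E}, so X∖{E} = {S,N,W,NW,SE,NE}
cl∖int = {S,N,W,NW,SE,NE}

{S,N,W,NW,SE,NE}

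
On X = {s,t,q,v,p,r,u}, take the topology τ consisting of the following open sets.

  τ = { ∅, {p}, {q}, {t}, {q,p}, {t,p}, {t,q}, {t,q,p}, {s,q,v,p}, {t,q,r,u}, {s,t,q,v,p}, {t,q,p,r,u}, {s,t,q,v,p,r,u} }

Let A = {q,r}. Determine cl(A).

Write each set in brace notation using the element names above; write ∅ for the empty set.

{s,q,v,r,u}

X∖A={s,t,v,p,u}, int(X∖A)={t,p}, hence cl(A)={s,q,v,r,u}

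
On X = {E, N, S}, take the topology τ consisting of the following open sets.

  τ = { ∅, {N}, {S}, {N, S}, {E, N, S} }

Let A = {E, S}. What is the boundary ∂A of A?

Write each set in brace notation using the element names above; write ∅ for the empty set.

{E}

interior: largest open inside A is {S} (from ∅, {S})
cl via duality: int({N}) = {N}, so X∖{N} = {E, S}
cl∖int = {E}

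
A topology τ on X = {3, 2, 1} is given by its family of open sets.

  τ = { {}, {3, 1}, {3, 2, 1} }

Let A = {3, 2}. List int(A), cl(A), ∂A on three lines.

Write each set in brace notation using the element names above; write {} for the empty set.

interior: largest open inside A is {} (from {})
cl via duality: int({1}) = {}, so X∖{} = {3, 2, 1}
cl∖int = {3, 2, 1}

int(A) = {}
cl(A)  = {3, 2, 1}
∂A     = {3, 2, 1}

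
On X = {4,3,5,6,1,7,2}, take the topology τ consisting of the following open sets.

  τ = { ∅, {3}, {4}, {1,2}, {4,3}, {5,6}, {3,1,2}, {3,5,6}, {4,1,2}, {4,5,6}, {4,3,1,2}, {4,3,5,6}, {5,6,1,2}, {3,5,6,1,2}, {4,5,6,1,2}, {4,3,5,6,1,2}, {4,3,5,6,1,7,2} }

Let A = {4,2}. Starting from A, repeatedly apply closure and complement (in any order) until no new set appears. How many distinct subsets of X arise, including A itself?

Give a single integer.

10

complement {3,5,6,1,7}; its interior {3,5,6}; cl(A) = X∖{3,5,6} = {4,1,7,2}
With k = closure, c = complement:
  1. A     = {4,2}
  2. kA    = {4,1,7,2}
  3. cA    = {3,5,6,1,7}
  4. ckA   = {3,5,6}
  5. kcA   = {3,5,6,1,7,2}
  6. kckA  = {3,5,6,7}
  7. ckcA  = {4}
  8. ckckA = {4,1,2}
  9. kckcA = {4,7}
  10. ckckcA = {3,5,6,1,2}
k, c of each give nothing new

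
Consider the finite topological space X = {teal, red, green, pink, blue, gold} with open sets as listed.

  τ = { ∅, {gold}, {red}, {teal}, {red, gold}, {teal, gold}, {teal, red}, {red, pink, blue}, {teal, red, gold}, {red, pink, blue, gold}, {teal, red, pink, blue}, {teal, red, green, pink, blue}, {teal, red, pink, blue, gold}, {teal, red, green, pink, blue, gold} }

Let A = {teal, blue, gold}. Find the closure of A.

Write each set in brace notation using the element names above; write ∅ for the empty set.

{teal, green, pink, blue, gold}

X∖A={red, green, pink}, int(X∖A)={red}, hence cl(A)={teal, green, pink, blue, gold}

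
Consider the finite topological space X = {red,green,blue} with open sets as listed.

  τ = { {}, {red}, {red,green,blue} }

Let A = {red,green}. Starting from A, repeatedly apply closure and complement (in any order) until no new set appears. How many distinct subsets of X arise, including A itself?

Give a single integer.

complement {blue}; its interior {}; cl(A) = X∖{} = {red,green,blue}
With k = closure, c = complement:
  1. A     = {red,green}
  2. kA    = {red,green,blue}
  3. cA    = {blue}
  4. ckA   = {}
  5. kcA   = {green,blue}
  6. ckcA  = {red}
k, c of each give nothing new

6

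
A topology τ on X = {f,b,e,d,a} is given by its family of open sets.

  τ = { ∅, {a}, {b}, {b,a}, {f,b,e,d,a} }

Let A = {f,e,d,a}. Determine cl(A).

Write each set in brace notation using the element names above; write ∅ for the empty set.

{f,e,d,a}

closure: X∖int(X∖A) = X∖{b} = {f,e,d,a}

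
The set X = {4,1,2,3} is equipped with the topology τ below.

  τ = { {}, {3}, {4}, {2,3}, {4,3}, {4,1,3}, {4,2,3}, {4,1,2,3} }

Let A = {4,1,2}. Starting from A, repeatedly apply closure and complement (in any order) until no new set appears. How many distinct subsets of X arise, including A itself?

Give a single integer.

6

closure: X∖int(X∖A) = X∖{3} = {4,1,2}
Let k=closure and c=complement:
  1. A     = {4,1,2}
  2. cA    = {3}
  3. kcA   = {1,2,3}
  4. ckcA  = {4}
  5. kckcA = {4,1}
  6. ckckcA = {2,3}
— saturated at 6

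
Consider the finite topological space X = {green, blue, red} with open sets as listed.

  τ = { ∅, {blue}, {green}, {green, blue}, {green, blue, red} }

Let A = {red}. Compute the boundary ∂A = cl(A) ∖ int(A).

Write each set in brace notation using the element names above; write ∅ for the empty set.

{red}

interior: largest open inside A is ∅ (from ∅)
cl via duality: int({green, blue}) = {green, blue}, so X∖{green, blue} = {red}
cl∖int = {red}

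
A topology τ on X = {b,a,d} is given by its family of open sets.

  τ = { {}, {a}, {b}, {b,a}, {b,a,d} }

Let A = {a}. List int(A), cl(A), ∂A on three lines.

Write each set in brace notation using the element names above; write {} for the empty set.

interior: largest open inside A is {a} (from {}, {a})
cl via duality: int({b,d}) = {b}, so X∖{b} = {a,d}
cl∖int = {d}

int(A) = {a}
cl(A)  = {a,d}
∂A     = {d}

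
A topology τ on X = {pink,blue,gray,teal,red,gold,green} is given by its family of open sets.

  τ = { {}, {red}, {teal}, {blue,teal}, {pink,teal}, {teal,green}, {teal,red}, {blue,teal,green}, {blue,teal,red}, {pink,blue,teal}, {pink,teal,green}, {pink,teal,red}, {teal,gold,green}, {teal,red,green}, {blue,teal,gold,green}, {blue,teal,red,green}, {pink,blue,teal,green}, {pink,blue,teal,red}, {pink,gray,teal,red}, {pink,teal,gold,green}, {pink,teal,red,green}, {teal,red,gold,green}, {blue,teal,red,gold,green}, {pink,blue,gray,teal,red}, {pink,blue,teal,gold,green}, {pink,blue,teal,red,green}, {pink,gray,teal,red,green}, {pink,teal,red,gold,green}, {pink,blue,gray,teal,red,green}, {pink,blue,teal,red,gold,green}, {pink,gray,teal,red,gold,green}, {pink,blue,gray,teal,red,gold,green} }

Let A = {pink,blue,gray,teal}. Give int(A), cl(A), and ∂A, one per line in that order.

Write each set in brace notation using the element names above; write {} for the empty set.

opens ⊆ A: {}, {teal}, {blue,teal}, {pink,teal}, {pink,blue,teal}; union → int = {pink,blue,teal}
complement {red,gold,green}; its interior {red}; cl(A) = X∖{red} = {pink,blue,gray,teal,gold,green}
boundary = {pink,blue,gray,teal,gold,green} ∖ {pink,blue,teal} = {gray,gold,green}

int(A) = {pink,blue,teal}
cl(A)  = {pink,blue,gray,teal,gold,green}
∂A     = {gray,gold,green}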